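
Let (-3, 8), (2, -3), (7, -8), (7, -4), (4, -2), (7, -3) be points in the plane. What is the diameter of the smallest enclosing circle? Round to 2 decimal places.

The farthest pair is (-3, 8)–(7, -8) with squared distance 356. The circle on this segment as diameter has centre (2, 0) and r² = 356/4 = 89.
Check (2, -3): distance² to centre = 9 ≤ 89, so it lies inside.
All remaining points lie in this disk, and no smaller disk contains both endpoints, so this is the minimum enclosing circle.
Diameter = 2r = 2√89 ≈ 18.87.

18.87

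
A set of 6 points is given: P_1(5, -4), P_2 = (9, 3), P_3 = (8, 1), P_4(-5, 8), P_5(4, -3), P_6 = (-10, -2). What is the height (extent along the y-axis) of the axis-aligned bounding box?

max y = 8, min y = -4, so height = 12.

12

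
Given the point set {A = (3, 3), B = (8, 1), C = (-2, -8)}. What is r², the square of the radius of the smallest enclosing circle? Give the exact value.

Side lengths²: AB² = 29, AC² = 146, BC² = 181.
Since BC² = 181 ≥ 146 + 29 = 175, the angle opposite BC is not acute, so the smallest enclosing circle has BC as diameter.
Centre = midpoint of BC = (3, -3.5), r² = 181/4 = 45.25.

45.25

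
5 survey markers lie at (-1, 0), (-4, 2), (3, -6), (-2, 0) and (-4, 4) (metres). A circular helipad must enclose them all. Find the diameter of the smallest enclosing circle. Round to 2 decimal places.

12.21

The minimum enclosing circle of a finite set is fixed by two of the points (as a diameter) or three (as a circumcircle).
The farthest pair is (3, -6)–(-4, 4) with squared distance 149. The circle on this segment as diameter has centre (-0.5, -1) and r² = 149/4 = 37.25.
Check (-1, 0): distance² to centre = 1.25 ≤ 37.25, so it lies inside.
All remaining points lie in this disk, and no smaller disk contains both endpoints, so this is the minimum enclosing circle.
Diameter = 2r = 2√(37.25) ≈ 12.21.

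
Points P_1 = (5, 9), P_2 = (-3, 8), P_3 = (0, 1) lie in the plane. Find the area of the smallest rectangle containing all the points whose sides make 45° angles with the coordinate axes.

65

In coordinates u = x + y, v = x − y the rectangle is axis-aligned; the map (x,y)→(u,v) scales areas by 2.
u-values: 14, 5, 1; range = 14 − 1 = 13.
v-values: -4, -11, -1; range = -1 − (-11) = 10.
Area = (13 × 10) / 2 = 65.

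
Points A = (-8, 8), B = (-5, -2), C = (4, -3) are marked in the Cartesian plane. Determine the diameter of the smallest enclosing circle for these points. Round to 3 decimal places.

16.279

Side lengths²: AB² = 109, AC² = 265, BC² = 82.
Since AC² = 265 ≥ 109 + 82 = 191, the angle opposite AC is not acute, so the smallest enclosing circle has AC as diameter.
Centre = midpoint of AC = (-2, 2.5), r² = 265/4 = 66.25.
Diameter = 2r = 2√(66.25) ≈ 16.279.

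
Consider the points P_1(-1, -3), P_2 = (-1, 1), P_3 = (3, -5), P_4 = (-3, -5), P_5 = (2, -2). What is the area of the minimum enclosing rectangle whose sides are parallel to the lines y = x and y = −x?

40

In coordinates u = x + y, v = x − y the rectangle is axis-aligned; the map (x,y)→(u,v) scales areas by 2.
u-values: -4, 0, -2, -8, 0; range = 0 − (-8) = 8.
v-values: 2, -2, 8, 2, 4; range = 8 − (-2) = 10.
Area = (8 × 10) / 2 = 40.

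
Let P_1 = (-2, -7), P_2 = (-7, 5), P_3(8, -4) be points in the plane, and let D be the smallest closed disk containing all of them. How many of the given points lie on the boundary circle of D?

2

Side lengths²: P_1P_2² = 169, P_1P_3² = 109, P_2P_3² = 306.
Since P_2P_3² = 306 ≥ 169 + 109 = 278, the angle opposite P_2P_3 is not acute, so the smallest enclosing circle has P_2P_3 as diameter.
Centre = midpoint of P_2P_3 = (0.5, 0.5), r² = 306/4 = 76.5.
The points at distance exactly r from the centre are P_2, P_3 — 2 points.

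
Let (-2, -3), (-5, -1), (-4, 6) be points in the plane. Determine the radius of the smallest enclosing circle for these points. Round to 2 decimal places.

Call the three points A, B, C in the order given.
Side lengths²: AB² = 13, AC² = 85, BC² = 50.
Since AC² = 85 ≥ 50 + 13 = 63, the angle opposite AC is not acute, so the smallest enclosing circle has AC as diameter.
Centre = midpoint of AC = (-3, 1.5), r² = 85/4 = 21.25.
r = √(21.25) ≈ 4.61.

4.61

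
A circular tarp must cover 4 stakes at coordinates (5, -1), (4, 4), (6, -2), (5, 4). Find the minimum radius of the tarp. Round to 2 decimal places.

The farthest pair is (4, 4)–(6, -2) with squared distance 40. The circle on this segment as diameter has centre (5, 1) and r² = 40/4 = 10.
Check (5, -1): distance² to centre = 4 ≤ 10, so it lies inside.
All remaining points lie in this disk, and no smaller disk contains both endpoints, so this is the minimum enclosing circle.
r = √10 ≈ 3.16.

3.16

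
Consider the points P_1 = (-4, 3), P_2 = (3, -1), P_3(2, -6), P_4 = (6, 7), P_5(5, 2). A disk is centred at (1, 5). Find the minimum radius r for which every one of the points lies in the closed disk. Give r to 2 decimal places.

The required radius is the distance from (1, 5) to the farthest point.
Squared distances: 29, 40, 122, 29, 25.
Maximum is 122, attained at P_3.
r = √122 ≈ 11.05.

11.05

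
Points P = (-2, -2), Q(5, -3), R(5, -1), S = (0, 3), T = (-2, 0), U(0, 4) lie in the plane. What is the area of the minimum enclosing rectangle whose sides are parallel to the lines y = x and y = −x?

In coordinates u = x + y, v = x − y the rectangle is axis-aligned; the map (x,y)→(u,v) scales areas by 2.
u-values: -4, 2, 4, 3, -2, 4; range = 4 − (-4) = 8.
v-values: 0, 8, 6, -3, -2, -4; range = 8 − (-4) = 12.
Area = (8 × 12) / 2 = 48.

48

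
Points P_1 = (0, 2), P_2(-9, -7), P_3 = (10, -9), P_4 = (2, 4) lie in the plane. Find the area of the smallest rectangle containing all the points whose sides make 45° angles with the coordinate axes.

231

In coordinates u = x + y, v = x − y the rectangle is axis-aligned; the map (x,y)→(u,v) scales areas by 2.
u-values: 2, -16, 1, 6; range = 6 − (-16) = 22.
v-values: -2, -2, 19, -2; range = 19 − (-2) = 21.
Area = (22 × 21) / 2 = 231.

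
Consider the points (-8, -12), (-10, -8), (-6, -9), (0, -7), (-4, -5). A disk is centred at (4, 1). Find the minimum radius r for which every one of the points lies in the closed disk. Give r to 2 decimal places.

17.69

The required radius is the distance from (4, 1) to the farthest point.
Squared distances: 313, 277, 200, 80, 100.
Maximum is 313, attained at (-8, -12).
r = √313 ≈ 17.69.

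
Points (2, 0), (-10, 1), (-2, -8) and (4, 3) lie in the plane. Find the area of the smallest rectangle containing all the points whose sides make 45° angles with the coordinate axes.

144.5

In coordinates u = x + y, v = x − y the rectangle is axis-aligned; the map (x,y)→(u,v) scales areas by 2.
u-values: 2, -9, -10, 7; range = 7 − (-10) = 17.
v-values: 2, -11, 6, 1; range = 6 − (-11) = 17.
Area = (17 × 17) / 2 = 144.5.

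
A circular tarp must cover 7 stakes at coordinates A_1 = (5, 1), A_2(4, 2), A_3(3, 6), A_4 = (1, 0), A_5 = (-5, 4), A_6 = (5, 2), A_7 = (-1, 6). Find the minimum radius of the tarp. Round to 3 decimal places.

5.220

By Welzl's lemma the MEC is supported by two points (diametrically opposite) or three points (on a circumcircle).
The farthest pair is A_1–A_5 with squared distance 109. The circle on this segment as diameter has centre (0, 2.5) and r² = 109/4 = 27.25.
Check A_2: distance² to centre = 16.25 ≤ 27.25, so it lies inside.
All remaining points lie in this disk, and no smaller disk contains both endpoints, so this is the minimum enclosing circle.
r = √(27.25) ≈ 5.220.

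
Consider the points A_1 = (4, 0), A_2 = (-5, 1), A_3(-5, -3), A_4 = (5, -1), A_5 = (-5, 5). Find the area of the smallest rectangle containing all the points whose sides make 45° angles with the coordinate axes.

96

In coordinates u = x + y, v = x − y the rectangle is axis-aligned; the map (x,y)→(u,v) scales areas by 2.
u-values: 4, -4, -8, 4, 0; range = 4 − (-8) = 12.
v-values: 4, -6, -2, 6, -10; range = 6 − (-10) = 16.
Area = (12 × 16) / 2 = 96.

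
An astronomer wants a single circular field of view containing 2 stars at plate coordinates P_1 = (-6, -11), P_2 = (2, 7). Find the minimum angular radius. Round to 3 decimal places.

9.849

The smallest circle enclosing two points has them as diameter endpoints.
Centre = midpoint = (-2, -2); r² = |P_1P_2|²/4 = 388/4 = 97.
r = √97 ≈ 9.849.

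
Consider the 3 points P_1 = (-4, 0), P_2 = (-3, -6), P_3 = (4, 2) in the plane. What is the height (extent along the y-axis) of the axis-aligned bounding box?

8

max y = 2, min y = -6, so height = 8.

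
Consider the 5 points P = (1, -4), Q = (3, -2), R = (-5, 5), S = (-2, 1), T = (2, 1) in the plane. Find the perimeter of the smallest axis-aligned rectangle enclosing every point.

34

Width = max x − min x = 3 − (-5) = 8.
Height = max y − min y = 5 − (-4) = 9.
Perimeter = 2(8 + 9) = 34.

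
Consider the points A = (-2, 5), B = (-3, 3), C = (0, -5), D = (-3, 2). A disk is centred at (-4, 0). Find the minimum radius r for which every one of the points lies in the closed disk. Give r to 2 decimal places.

The required radius is the distance from (-4, 0) to the farthest point.
Squared distances: 29, 10, 41, 5.
Maximum is 41, attained at C.
r = √41 ≈ 6.40.

6.40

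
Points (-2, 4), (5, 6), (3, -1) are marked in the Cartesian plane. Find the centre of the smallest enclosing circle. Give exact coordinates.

Call the three points A, B, C in the order given.
Side lengths²: AB² = 53, AC² = 50, BC² = 53.
Since BC² = 53 < 53 + 50 = 103, the triangle is acute, so the smallest enclosing circle is the circumcircle.
Circumcentre = (37/18, 55/18), r² = 2809/162.
Centre = (37/18, 55/18).

(37/18, 55/18)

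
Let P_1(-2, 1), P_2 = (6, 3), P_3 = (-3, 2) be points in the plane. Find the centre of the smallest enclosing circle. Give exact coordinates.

(1.5, 2.5)

Side lengths²: P_1P_2² = 68, P_1P_3² = 2, P_2P_3² = 82.
Since P_2P_3² = 82 ≥ 68 + 2 = 70, the angle opposite P_2P_3 is not acute, so the smallest enclosing circle has P_2P_3 as diameter.
Centre = midpoint of P_2P_3 = (1.5, 2.5), r² = 82/4 = 20.5.
Centre = (1.5, 2.5).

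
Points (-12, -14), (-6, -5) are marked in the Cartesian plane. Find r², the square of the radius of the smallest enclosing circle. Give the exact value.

29.25

The smallest circle enclosing two points has them as diameter endpoints.
Centre = midpoint = (-9, -9.5); r² = |(-12, -14)−(-6, -5)|²/4 = 117/4 = 29.25.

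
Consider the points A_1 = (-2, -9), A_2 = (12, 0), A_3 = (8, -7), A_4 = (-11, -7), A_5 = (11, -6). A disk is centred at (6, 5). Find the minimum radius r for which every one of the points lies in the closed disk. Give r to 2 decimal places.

20.81

The required radius is the distance from (6, 5) to the farthest point.
Squared distances: 260, 61, 148, 433, 146.
Maximum is 433, attained at A_4.
r = √433 ≈ 20.81.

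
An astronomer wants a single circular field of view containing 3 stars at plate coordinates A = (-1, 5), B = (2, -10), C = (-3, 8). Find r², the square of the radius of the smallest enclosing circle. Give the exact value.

87.25

Side lengths²: AB² = 234, AC² = 13, BC² = 349.
Since BC² = 349 ≥ 234 + 13 = 247, the angle opposite BC is not acute, so the smallest enclosing circle has BC as diameter.
Centre = midpoint of BC = (-0.5, -1), r² = 349/4 = 87.25.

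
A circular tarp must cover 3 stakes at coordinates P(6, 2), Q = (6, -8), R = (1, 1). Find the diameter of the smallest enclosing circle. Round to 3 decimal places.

10.500

Side lengths²: PQ² = 100, PR² = 26, QR² = 106.
Since QR² = 106 < 100 + 26 = 126, the triangle is acute, so the smallest enclosing circle is the circumcircle.
Circumcentre = (4.4, -3), r² = 27.56.
Diameter = 2r = 2√(27.56) ≈ 10.500.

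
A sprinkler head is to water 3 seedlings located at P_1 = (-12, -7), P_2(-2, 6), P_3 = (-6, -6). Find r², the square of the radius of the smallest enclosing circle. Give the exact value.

67.25

Side lengths²: P_1P_2² = 269, P_1P_3² = 37, P_2P_3² = 160.
Since P_1P_2² = 269 ≥ 160 + 37 = 197, the angle opposite P_1P_2 is not acute, so the smallest enclosing circle has P_1P_2 as diameter.
Centre = midpoint of P_1P_2 = (-7, -0.5), r² = 269/4 = 67.25.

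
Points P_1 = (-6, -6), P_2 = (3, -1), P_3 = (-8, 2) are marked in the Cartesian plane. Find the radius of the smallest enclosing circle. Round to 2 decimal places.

Side lengths²: P_1P_2² = 106, P_1P_3² = 68, P_2P_3² = 130.
Since P_2P_3² = 130 < 106 + 68 = 174, the triangle is acute, so the smallest enclosing circle is the circumcircle.
Circumcentre = (-119/41, -40/41), r² = 58565/1681.
r = √(58565/1681) ≈ 5.90.

5.90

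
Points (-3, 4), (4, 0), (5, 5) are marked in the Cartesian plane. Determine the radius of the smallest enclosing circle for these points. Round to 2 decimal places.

Call the three points A, B, C in the order given.
Side lengths²: AB² = 65, AC² = 65, BC² = 26.
Since AC² = 65 < 65 + 26 = 91, the triangle is acute, so the smallest enclosing circle is the circumcircle.
Circumcentre = (7/6, 19/6), r² = 325/18.
r = √(325/18) ≈ 4.25.

4.25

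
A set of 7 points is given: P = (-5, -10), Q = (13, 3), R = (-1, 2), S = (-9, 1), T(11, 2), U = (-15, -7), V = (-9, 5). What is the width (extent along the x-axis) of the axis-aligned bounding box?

28

max x = 13, min x = -15, so width = 28.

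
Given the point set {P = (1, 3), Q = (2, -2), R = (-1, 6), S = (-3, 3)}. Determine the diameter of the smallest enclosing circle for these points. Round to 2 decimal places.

The farthest pair is Q–R with squared distance 73. The circle on this segment as diameter has centre (0.5, 2) and r² = 73/4 = 18.25.
Check P: distance² to centre = 1.25 ≤ 18.25, so it lies inside.
All remaining points lie in this disk, and no smaller disk contains both endpoints, so this is the minimum enclosing circle.
Diameter = 2r = 2√(18.25) ≈ 8.54.

8.54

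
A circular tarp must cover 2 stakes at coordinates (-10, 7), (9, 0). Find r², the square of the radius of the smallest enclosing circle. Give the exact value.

The smallest circle enclosing two points has them as diameter endpoints.
Centre = midpoint = (-0.5, 3.5); r² = |(-10, 7)−(9, 0)|²/4 = 410/4 = 102.5.

102.5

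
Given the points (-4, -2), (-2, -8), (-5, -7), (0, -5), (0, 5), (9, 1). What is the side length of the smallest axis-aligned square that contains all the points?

The bounding box has width 14 and height 13.
An axis-aligned square enclosing the set must have side ≥ max(width, height).
So the minimum side is max(14, 13) = 14.

14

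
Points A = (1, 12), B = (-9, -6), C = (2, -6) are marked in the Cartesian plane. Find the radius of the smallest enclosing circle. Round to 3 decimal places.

10.312

Side lengths²: AB² = 424, AC² = 325, BC² = 121.
Since AB² = 424 < 325 + 121 = 446, the triangle is acute, so the smallest enclosing circle is the circumcircle.
Circumcentre = (-3.5, 49/18), r² = 17225/162.
r = √(17225/162) ≈ 10.312.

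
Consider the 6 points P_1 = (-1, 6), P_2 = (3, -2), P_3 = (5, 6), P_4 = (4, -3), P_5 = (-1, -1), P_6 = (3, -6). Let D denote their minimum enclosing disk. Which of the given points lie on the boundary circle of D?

By Welzl's lemma the MEC is supported by two points (diametrically opposite) or three points (on a circumcircle).
The minimum enclosing circle is determined by three boundary points: P_1, P_3, P_6.
Their circumcentre is (2, 1/3) with r² = 370/9.
The farthest remaining point P_4 is at distance² 136/9 ≤ 370/9.
The points at distance exactly r from the centre are P_1, P_3, P_6 — 3 points.

P_1, P_3, P_6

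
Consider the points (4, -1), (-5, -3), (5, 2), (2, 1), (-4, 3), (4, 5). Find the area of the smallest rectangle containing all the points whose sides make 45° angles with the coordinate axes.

102

In coordinates u = x + y, v = x − y the rectangle is axis-aligned; the map (x,y)→(u,v) scales areas by 2.
u-values: 3, -8, 7, 3, -1, 9; range = 9 − (-8) = 17.
v-values: 5, -2, 3, 1, -7, -1; range = 5 − (-7) = 12.
Area = (17 × 12) / 2 = 102.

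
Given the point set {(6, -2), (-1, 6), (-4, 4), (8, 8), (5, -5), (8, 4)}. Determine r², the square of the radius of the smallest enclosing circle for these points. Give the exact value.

A smallest enclosing disk is always determined by at most three of the input points on its boundary.
The minimum enclosing circle is determined by three boundary points: (-4, 4), (8, 8), (5, -5).
Their circumcentre is (3.25, 2.25) with r² = 55.625.
The farthest remaining point (-1, 6) is at distance² 32.125 ≤ 55.625.

55.625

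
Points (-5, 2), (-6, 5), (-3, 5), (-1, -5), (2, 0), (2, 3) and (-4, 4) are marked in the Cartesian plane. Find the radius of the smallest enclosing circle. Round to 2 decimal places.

By Welzl's lemma the MEC is supported by two points (diametrically opposite) or three points (on a circumcircle).
The minimum enclosing circle is determined by three boundary points: (-6, 5), (-1, -5), (2, 3).
Their circumcentre is (-41/14, 2/7) with r² = 6205/196.
The farthest remaining point (2, 0) is at distance² 4777/196 ≤ 6205/196.
r = √(6205/196) ≈ 5.63.

5.63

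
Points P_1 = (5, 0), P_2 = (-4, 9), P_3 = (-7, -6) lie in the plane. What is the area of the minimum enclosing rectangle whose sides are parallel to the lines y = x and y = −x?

162

In coordinates u = x + y, v = x − y the rectangle is axis-aligned; the map (x,y)→(u,v) scales areas by 2.
u-values: 5, 5, -13; range = 5 − (-13) = 18.
v-values: 5, -13, -1; range = 5 − (-13) = 18.
Area = (18 × 18) / 2 = 162.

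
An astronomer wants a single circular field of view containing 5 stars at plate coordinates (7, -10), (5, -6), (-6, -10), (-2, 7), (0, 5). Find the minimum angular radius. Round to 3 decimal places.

9.880

By Welzl's lemma the MEC is supported by two points (diametrically opposite) or three points (on a circumcircle).
The minimum enclosing circle is determined by three boundary points: (7, -10), (-6, -10), (-2, 7).
Their circumcentre is (0.5, -87/34) with r² = 56425/578.
The farthest remaining point (0, 5) is at distance² 33169/578 ≤ 56425/578.
r = √(56425/578) ≈ 9.880.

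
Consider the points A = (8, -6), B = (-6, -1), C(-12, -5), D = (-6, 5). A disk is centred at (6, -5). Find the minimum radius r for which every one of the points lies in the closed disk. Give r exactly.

The required radius is the distance from (6, -5) to the farthest point.
Squared distances: 5, 160, 324, 244.
Maximum is 324, attained at C.
r = √324 = 18.

18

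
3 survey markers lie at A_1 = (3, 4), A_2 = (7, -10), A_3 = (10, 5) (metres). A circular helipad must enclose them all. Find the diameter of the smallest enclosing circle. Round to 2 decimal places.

15.44

Side lengths²: A_1A_2² = 212, A_1A_3² = 50, A_2A_3² = 234.
Since A_2A_3² = 234 < 212 + 50 = 262, the triangle is acute, so the smallest enclosing circle is the circumcircle.
Circumcentre = (127/17, -39/17), r² = 17225/289.
Diameter = 2r = 2√(17225/289) ≈ 15.44.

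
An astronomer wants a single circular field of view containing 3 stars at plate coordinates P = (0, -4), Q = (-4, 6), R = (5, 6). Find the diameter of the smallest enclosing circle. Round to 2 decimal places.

12.04

Side lengths²: PQ² = 116, PR² = 125, QR² = 81.
Since PR² = 125 < 116 + 81 = 197, the triangle is acute, so the smallest enclosing circle is the circumcircle.
Circumcentre = (0.5, 2), r² = 36.25.
Diameter = 2r = 2√(36.25) ≈ 12.04.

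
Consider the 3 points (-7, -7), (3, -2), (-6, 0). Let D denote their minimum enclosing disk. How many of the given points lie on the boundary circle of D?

Call the three points A, B, C in the order given.
Side lengths²: AB² = 125, AC² = 50, BC² = 85.
Since AB² = 125 < 85 + 50 = 135, the triangle is acute, so the smallest enclosing circle is the circumcircle.
Circumcentre = (-57/26, -107/26), r² = 10625/338.
The points at distance exactly r from the centre are (-7, -7), (3, -2), (-6, 0) — 3 points.

3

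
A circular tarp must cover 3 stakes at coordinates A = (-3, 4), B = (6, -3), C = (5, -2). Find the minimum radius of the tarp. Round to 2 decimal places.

Side lengths²: AB² = 130, AC² = 100, BC² = 2.
Since AB² = 130 ≥ 100 + 2 = 102, the angle opposite AB is not acute, so the smallest enclosing circle has AB as diameter.
Centre = midpoint of AB = (1.5, 0.5), r² = 130/4 = 32.5.
r = √(32.5) ≈ 5.70.

5.70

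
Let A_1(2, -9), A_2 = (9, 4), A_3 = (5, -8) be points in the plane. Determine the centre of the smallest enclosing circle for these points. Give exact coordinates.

(5.5, -2.5)

Side lengths²: A_1A_2² = 218, A_1A_3² = 10, A_2A_3² = 160.
Since A_1A_2² = 218 ≥ 160 + 10 = 170, the angle opposite A_1A_2 is not acute, so the smallest enclosing circle has A_1A_2 as diameter.
Centre = midpoint of A_1A_2 = (5.5, -2.5), r² = 218/4 = 54.5.
Centre = (5.5, -2.5).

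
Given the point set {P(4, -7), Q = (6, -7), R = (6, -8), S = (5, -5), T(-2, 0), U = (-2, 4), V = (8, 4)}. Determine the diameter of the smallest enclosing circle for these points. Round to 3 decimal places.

14.621

By Welzl's lemma the MEC is supported by two points (diametrically opposite) or three points (on a circumcircle).
The minimum enclosing circle is determined by three boundary points: R, U, V.
Their circumcentre is (3, -4/3) with r² = 481/9.
The farthest remaining point Q is at distance² 370/9 ≤ 481/9.
Diameter = 2r = 2√(481/9) ≈ 14.621.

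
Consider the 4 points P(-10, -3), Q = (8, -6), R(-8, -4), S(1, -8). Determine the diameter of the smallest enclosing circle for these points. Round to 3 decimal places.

18.248

A smallest enclosing disk is always determined by at most three of the input points on its boundary.
The farthest pair is P–Q with squared distance 333. The circle on this segment as diameter has centre (-1, -4.5) and r² = 333/4 = 83.25.
Check R: distance² to centre = 49.25 ≤ 83.25, so it lies inside.
All remaining points lie in this disk, and no smaller disk contains both endpoints, so this is the minimum enclosing circle.
Diameter = 2r = 2√(83.25) ≈ 18.248.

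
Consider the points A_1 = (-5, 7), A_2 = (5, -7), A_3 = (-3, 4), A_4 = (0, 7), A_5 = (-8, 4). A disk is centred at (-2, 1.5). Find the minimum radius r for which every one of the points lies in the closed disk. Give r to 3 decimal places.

The required radius is the distance from (-2, 1.5) to the farthest point.
Squared distances: 39.25, 121.25, 7.25, 34.25, 42.25.
Maximum is 121.25, attained at A_2.
r = √(121.25) ≈ 11.011.

11.011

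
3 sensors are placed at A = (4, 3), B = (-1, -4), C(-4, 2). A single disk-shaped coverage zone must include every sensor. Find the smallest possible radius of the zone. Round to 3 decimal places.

Side lengths²: AB² = 74, AC² = 65, BC² = 45.
Since AB² = 74 < 65 + 45 = 110, the triangle is acute, so the smallest enclosing circle is the circumcircle.
Circumcentre = (9/34, 13/34), r² = 12025/578.
r = √(12025/578) ≈ 4.561.

4.561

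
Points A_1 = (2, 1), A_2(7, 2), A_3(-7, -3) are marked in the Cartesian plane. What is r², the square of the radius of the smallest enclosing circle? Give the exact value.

Side lengths²: A_1A_2² = 26, A_1A_3² = 97, A_2A_3² = 221.
Since A_2A_3² = 221 ≥ 97 + 26 = 123, the angle opposite A_2A_3 is not acute, so the smallest enclosing circle has A_2A_3 as diameter.
Centre = midpoint of A_2A_3 = (0, -0.5), r² = 221/4 = 55.25.

55.25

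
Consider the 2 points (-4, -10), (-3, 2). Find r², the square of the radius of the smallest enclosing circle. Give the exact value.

36.25

The smallest circle enclosing two points has them as diameter endpoints.
Centre = midpoint = (-3.5, -4); r² = |(-4, -10)−(-3, 2)|²/4 = 145/4 = 36.25.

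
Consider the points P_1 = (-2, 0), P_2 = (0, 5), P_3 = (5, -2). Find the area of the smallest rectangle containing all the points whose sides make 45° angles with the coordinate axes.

In coordinates u = x + y, v = x − y the rectangle is axis-aligned; the map (x,y)→(u,v) scales areas by 2.
u-values: -2, 5, 3; range = 5 − (-2) = 7.
v-values: -2, -5, 7; range = 7 − (-5) = 12.
Area = (7 × 12) / 2 = 42.

42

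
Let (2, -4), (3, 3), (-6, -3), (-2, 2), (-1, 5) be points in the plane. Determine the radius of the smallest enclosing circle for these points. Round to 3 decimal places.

The minimum enclosing circle of a finite set is fixed by two of the points (as a diameter) or three (as a circumcircle).
The farthest pair is (3, 3)–(-6, -3) with squared distance 117. The circle on this segment as diameter has centre (-1.5, 0) and r² = 117/4 = 29.25.
Check (2, -4): distance² to centre = 28.25 ≤ 29.25, so it lies inside.
All remaining points lie in this disk, and no smaller disk contains both endpoints, so this is the minimum enclosing circle.
r = √(29.25) ≈ 5.408.

5.408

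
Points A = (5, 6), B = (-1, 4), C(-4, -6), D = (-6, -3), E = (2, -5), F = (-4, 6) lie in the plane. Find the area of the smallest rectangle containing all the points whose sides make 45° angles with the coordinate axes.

178.5

In coordinates u = x + y, v = x − y the rectangle is axis-aligned; the map (x,y)→(u,v) scales areas by 2.
u-values: 11, 3, -10, -9, -3, 2; range = 11 − (-10) = 21.
v-values: -1, -5, 2, -3, 7, -10; range = 7 − (-10) = 17.
Area = (21 × 17) / 2 = 178.5.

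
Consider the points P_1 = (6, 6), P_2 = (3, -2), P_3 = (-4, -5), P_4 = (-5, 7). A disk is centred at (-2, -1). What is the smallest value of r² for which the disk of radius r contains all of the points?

The required radius is the distance from (-2, -1) to the farthest point.
Squared distances: 113, 26, 20, 73.
Maximum is 113, attained at P_1.

113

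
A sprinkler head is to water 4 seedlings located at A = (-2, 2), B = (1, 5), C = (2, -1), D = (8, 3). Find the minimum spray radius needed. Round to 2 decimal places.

A smallest enclosing disk is always determined by at most three of the input points on its boundary.
The farthest pair is A–D with squared distance 101. The circle on this segment as diameter has centre (3, 2.5) and r² = 101/4 = 25.25.
Check B: distance² to centre = 10.25 ≤ 25.25, so it lies inside.
All remaining points lie in this disk, and no smaller disk contains both endpoints, so this is the minimum enclosing circle.
r = √(25.25) ≈ 5.02.

5.02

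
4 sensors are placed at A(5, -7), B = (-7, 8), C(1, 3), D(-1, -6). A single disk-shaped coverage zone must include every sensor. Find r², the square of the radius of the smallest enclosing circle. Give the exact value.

92.25

The farthest pair is A–B with squared distance 369. The circle on this segment as diameter has centre (-1, 0.5) and r² = 369/4 = 92.25.
Check C: distance² to centre = 10.25 ≤ 92.25, so it lies inside.
All remaining points lie in this disk, and no smaller disk contains both endpoints, so this is the minimum enclosing circle.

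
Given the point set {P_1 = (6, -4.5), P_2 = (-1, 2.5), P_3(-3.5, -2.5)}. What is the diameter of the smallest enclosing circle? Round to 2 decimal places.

10.23

Side lengths²: P_1P_2² = 98, P_1P_3² = 94.25, P_2P_3² = 31.25.
Since P_1P_2² = 98 < 94.25 + 31.25 = 125.5, the triangle is acute, so the smallest enclosing circle is the circumcircle.
Circumcentre = (19/12, -23/12), r² = 1885/72.
Diameter = 2r = 2√(1885/72) ≈ 10.23.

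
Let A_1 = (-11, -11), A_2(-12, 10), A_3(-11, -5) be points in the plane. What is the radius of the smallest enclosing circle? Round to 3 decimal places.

Side lengths²: A_1A_2² = 442, A_1A_3² = 36, A_2A_3² = 226.
Since A_1A_2² = 442 ≥ 226 + 36 = 262, the angle opposite A_1A_2 is not acute, so the smallest enclosing circle has A_1A_2 as diameter.
Centre = midpoint of A_1A_2 = (-11.5, -0.5), r² = 442/4 = 110.5.
r = √(110.5) ≈ 10.512.

10.512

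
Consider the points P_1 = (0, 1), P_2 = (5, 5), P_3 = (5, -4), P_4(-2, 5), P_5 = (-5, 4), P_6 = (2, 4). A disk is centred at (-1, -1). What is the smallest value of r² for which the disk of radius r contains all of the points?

72

The required radius is the distance from (-1, -1) to the farthest point.
Squared distances: 5, 72, 45, 37, 41, 34.
Maximum is 72, attained at P_2.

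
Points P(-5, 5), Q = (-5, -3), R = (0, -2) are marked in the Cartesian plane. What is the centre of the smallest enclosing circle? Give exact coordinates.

(-3.2, 1)

Side lengths²: PQ² = 64, PR² = 74, QR² = 26.
Since PR² = 74 < 64 + 26 = 90, the triangle is acute, so the smallest enclosing circle is the circumcircle.
Circumcentre = (-3.2, 1), r² = 19.24.
Centre = (-3.2, 1).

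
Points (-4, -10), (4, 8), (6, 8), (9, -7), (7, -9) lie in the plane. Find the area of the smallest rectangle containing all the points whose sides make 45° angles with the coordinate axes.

280

In coordinates u = x + y, v = x − y the rectangle is axis-aligned; the map (x,y)→(u,v) scales areas by 2.
u-values: -14, 12, 14, 2, -2; range = 14 − (-14) = 28.
v-values: 6, -4, -2, 16, 16; range = 16 − (-4) = 20.
Area = (28 × 20) / 2 = 280.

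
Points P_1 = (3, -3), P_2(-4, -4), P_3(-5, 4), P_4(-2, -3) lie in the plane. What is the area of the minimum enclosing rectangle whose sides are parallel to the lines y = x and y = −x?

In coordinates u = x + y, v = x − y the rectangle is axis-aligned; the map (x,y)→(u,v) scales areas by 2.
u-values: 0, -8, -1, -5; range = 0 − (-8) = 8.
v-values: 6, 0, -9, 1; range = 6 − (-9) = 15.
Area = (8 × 15) / 2 = 60.

60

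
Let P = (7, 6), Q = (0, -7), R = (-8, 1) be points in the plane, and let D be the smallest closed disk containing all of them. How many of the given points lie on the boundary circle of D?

3

Side lengths²: PQ² = 218, PR² = 250, QR² = 128.
Since PR² = 250 < 218 + 128 = 346, the triangle is acute, so the smallest enclosing circle is the circumcircle.
Circumcentre = (0.25, 1.25), r² = 68.125.
The points at distance exactly r from the centre are P, Q, R — 3 points.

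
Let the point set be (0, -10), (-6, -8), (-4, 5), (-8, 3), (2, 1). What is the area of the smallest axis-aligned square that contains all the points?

225

The bounding box has width 10 and height 15.
An axis-aligned square enclosing the set must have side ≥ max(width, height).
So the minimum side is max(10, 15) = 15.
Area = 15² = 225.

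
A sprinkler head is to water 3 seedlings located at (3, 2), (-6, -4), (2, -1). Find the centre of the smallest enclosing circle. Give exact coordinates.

(-1.5, -1)

Call the three points A, B, C in the order given.
Side lengths²: AB² = 117, AC² = 10, BC² = 73.
Since AB² = 117 ≥ 73 + 10 = 83, the angle opposite AB is not acute, so the smallest enclosing circle has AB as diameter.
Centre = midpoint of AB = (-1.5, -1), r² = 117/4 = 29.25.
Centre = (-1.5, -1).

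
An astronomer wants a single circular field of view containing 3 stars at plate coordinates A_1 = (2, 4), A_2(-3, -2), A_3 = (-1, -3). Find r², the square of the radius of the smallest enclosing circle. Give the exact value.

Side lengths²: A_1A_2² = 61, A_1A_3² = 58, A_2A_3² = 5.
Since A_1A_2² = 61 < 58 + 5 = 63, the triangle is acute, so the smallest enclosing circle is the circumcircle.
Circumcentre = (-11/34, 29/34), r² = 8845/578.

8845/578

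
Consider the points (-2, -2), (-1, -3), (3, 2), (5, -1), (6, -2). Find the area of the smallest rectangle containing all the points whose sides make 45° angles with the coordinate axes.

In coordinates u = x + y, v = x − y the rectangle is axis-aligned; the map (x,y)→(u,v) scales areas by 2.
u-values: -4, -4, 5, 4, 4; range = 5 − (-4) = 9.
v-values: 0, 2, 1, 6, 8; range = 8 − 0 = 8.
Area = (9 × 8) / 2 = 36.

36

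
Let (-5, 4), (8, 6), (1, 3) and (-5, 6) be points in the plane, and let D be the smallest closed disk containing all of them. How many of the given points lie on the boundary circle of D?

A smallest enclosing disk is always determined by at most three of the input points on its boundary.
The farthest pair is (-5, 4)–(8, 6) with squared distance 173. The circle on this segment as diameter has centre (1.5, 5) and r² = 173/4 = 43.25.
Check (1, 3): distance² to centre = 4.25 ≤ 43.25, so it lies inside.
All remaining points lie in this disk, and no smaller disk contains both endpoints, so this is the minimum enclosing circle.
The points at distance exactly r from the centre are (-5, 4), (8, 6), (-5, 6) — 3 points.

3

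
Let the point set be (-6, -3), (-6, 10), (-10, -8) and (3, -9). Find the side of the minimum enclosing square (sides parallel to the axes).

The bounding box has width 13 and height 19.
An axis-aligned square enclosing the set must have side ≥ max(width, height).
So the minimum side is max(13, 19) = 19.

19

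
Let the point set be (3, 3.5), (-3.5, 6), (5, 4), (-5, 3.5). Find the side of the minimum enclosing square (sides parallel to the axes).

10

The bounding box has width 10 and height 2.5.
An axis-aligned square enclosing the set must have side ≥ max(width, height).
So the minimum side is max(10, 2.5) = 10.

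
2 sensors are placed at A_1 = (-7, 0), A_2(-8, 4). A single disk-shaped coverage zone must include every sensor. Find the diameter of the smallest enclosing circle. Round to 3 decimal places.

4.123

The smallest circle enclosing two points has them as diameter endpoints.
Centre = midpoint = (-7.5, 2); r² = |A_1A_2|²/4 = 17/4 = 4.25.
Diameter = 2r = 2√(4.25) ≈ 4.123.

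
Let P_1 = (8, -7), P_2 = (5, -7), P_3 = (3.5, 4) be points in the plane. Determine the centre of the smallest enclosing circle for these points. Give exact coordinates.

Side lengths²: P_1P_2² = 9, P_1P_3² = 141.25, P_2P_3² = 123.25.
Since P_1P_3² = 141.25 ≥ 123.25 + 9 = 132.25, the angle opposite P_1P_3 is not acute, so the smallest enclosing circle has P_1P_3 as diameter.
Centre = midpoint of P_1P_3 = (5.75, -1.5), r² = 141.25/4 = 35.3125.
Centre = (5.75, -1.5).

(5.75, -1.5)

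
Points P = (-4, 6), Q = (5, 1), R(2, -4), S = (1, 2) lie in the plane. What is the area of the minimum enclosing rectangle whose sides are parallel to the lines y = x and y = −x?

64

In coordinates u = x + y, v = x − y the rectangle is axis-aligned; the map (x,y)→(u,v) scales areas by 2.
u-values: 2, 6, -2, 3; range = 6 − (-2) = 8.
v-values: -10, 4, 6, -1; range = 6 − (-10) = 16.
Area = (8 × 16) / 2 = 64.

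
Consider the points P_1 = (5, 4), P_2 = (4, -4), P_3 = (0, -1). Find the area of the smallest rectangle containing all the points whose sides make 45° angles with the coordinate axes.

In coordinates u = x + y, v = x − y the rectangle is axis-aligned; the map (x,y)→(u,v) scales areas by 2.
u-values: 9, 0, -1; range = 9 − (-1) = 10.
v-values: 1, 8, 1; range = 8 − 1 = 7.
Area = (10 × 7) / 2 = 35.

35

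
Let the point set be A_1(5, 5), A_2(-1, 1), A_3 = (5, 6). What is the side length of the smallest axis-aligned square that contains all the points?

6

The bounding box has width 6 and height 5.
An axis-aligned square enclosing the set must have side ≥ max(width, height).
So the minimum side is max(6, 5) = 6.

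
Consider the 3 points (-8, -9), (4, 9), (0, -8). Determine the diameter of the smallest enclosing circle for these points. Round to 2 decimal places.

Call the three points A, B, C in the order given.
Side lengths²: AB² = 468, AC² = 65, BC² = 305.
Since AB² = 468 ≥ 305 + 65 = 370, the angle opposite AB is not acute, so the smallest enclosing circle has AB as diameter.
Centre = midpoint of AB = (-2, 0), r² = 468/4 = 117.
Diameter = 2r = 2√117 ≈ 21.63.

21.63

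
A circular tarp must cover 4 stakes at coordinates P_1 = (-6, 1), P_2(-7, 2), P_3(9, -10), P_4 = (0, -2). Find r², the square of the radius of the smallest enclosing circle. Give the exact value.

By Welzl's lemma the MEC is supported by two points (diametrically opposite) or three points (on a circumcircle).
The farthest pair is P_2–P_3 with squared distance 400. The circle on this segment as diameter has centre (1, -4) and r² = 400/4 = 100.
Check P_1: distance² to centre = 74 ≤ 100, so it lies inside.
All remaining points lie in this disk, and no smaller disk contains both endpoints, so this is the minimum enclosing circle.

100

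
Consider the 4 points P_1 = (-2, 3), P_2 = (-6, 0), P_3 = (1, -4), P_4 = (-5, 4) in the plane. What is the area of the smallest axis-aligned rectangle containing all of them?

x ranges over [-6, 1], width 7.
y ranges over [-4, 4], height 8.
Area = 7 × 8 = 56.

56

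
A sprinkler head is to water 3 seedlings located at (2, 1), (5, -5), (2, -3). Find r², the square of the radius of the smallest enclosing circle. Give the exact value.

Call the three points A, B, C in the order given.
Side lengths²: AB² = 45, AC² = 16, BC² = 13.
Since AB² = 45 ≥ 16 + 13 = 29, the angle opposite AB is not acute, so the smallest enclosing circle has AB as diameter.
Centre = midpoint of AB = (3.5, -2), r² = 45/4 = 11.25.

11.25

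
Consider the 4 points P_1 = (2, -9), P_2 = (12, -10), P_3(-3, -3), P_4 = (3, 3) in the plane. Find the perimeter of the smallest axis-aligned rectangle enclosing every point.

Width = max x − min x = 12 − (-3) = 15.
Height = max y − min y = 3 − (-10) = 13.
Perimeter = 2(15 + 13) = 56.

56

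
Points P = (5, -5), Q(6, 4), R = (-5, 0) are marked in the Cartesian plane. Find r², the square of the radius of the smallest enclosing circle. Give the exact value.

Side lengths²: PQ² = 82, PR² = 125, QR² = 137.
Since QR² = 137 < 125 + 82 = 207, the triangle is acute, so the smallest enclosing circle is the circumcircle.
Circumcentre = (47/38, -1/38), r² = 28085/722.

28085/722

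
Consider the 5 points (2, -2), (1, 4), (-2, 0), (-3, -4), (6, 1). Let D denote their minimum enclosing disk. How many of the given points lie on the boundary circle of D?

By Welzl's lemma the MEC is supported by two points (diametrically opposite) or three points (on a circumcircle).
The minimum enclosing circle is determined by three boundary points: (1, 4), (-3, -4), (6, 1).
Their circumcentre is (17/13, -15/13) with r² = 4505/169.
The farthest remaining point (-2, 0) is at distance² 2074/169 ≤ 4505/169.
The points at distance exactly r from the centre are (1, 4), (-3, -4), (6, 1) — 3 points.

3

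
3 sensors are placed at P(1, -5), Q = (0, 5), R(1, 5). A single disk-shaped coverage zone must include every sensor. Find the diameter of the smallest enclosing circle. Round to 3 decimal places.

10.050

Side lengths²: PQ² = 101, PR² = 100, QR² = 1.
Since PQ² = 101 ≥ 100 + 1 = 101, the angle opposite PQ is not acute, so the smallest enclosing circle has PQ as diameter.
Centre = midpoint of PQ = (0.5, 0), r² = 101/4 = 25.25.
Diameter = 2r = 2√(25.25) ≈ 10.050.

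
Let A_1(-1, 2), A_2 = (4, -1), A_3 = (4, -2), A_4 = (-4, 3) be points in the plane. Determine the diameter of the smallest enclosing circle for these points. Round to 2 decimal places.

9.43

The minimum enclosing circle of a finite set is fixed by two of the points (as a diameter) or three (as a circumcircle).
The farthest pair is A_3–A_4 with squared distance 89. The circle on this segment as diameter has centre (0, 0.5) and r² = 89/4 = 22.25.
Check A_1: distance² to centre = 3.25 ≤ 22.25, so it lies inside.
All remaining points lie in this disk, and no smaller disk contains both endpoints, so this is the minimum enclosing circle.
Diameter = 2r = 2√(22.25) ≈ 9.43.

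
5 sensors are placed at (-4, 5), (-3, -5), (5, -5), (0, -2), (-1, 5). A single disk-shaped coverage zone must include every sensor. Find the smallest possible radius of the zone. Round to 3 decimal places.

6.727

The minimum enclosing circle of a finite set is fixed by two of the points (as a diameter) or three (as a circumcircle).
The farthest pair is (-4, 5)–(5, -5) with squared distance 181. The circle on this segment as diameter has centre (0.5, 0) and r² = 181/4 = 45.25.
Check (-3, -5): distance² to centre = 37.25 ≤ 45.25, so it lies inside.
All remaining points lie in this disk, and no smaller disk contains both endpoints, so this is the minimum enclosing circle.
r = √(45.25) ≈ 6.727.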